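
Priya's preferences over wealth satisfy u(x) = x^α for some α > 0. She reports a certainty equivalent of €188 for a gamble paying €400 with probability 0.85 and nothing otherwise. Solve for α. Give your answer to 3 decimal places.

Since u(0) = 0, the lottery's EU is 0.85·400^α.
Equating: 188^α = 0.85·400^α, i.e. 0.4700^α = 0.85.
α = ln(0.85) / ln(188/400) = -0.162519/-0.755023 ≈ 0.215.

α ≈ 0.215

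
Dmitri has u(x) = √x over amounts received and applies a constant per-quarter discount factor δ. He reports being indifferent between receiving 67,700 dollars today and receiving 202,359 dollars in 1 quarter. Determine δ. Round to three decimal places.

δ ≈ 0.578

Equating discounted utilities: u(67700) = δ·u(202359) ⇒ δ = u(67700)/u(202359).
With u(x) = √x: δ = √67700/√202359 = √(67700/202359) = 0.57841.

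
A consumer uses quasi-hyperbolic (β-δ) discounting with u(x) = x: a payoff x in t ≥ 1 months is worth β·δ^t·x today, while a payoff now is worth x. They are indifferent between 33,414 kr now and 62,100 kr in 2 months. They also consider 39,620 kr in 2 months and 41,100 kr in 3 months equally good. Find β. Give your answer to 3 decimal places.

From the later pair, β·δ^2·39620 = β·δ^3·41100; dividing through, δ = 39620/41100 = 0.96399.
Substituting δ into 33414 = β·δ^2·62100: β = 33414/(57708.116) ≈ 0.579.

β ≈ 0.579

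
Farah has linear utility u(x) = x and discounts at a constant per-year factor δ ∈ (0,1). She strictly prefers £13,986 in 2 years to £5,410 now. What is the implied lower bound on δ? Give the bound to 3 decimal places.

δ > 0.622

Under u(x) = x this choice says 5410 < δ^2·13986.
Hence δ^2 > 5410/13986 = 0.38682, and x ↦ x^(1/2) is increasing on (0,∞).
δ > (5410/13986)^(1/2) ≈ 0.622.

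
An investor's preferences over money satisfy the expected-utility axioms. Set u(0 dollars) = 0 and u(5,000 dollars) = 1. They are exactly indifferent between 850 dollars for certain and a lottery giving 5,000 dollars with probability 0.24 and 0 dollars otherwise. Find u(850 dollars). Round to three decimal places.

By the standard-gamble method, u(850 dollars) is just the indifference probability on the best outcome: 0.24.

0.240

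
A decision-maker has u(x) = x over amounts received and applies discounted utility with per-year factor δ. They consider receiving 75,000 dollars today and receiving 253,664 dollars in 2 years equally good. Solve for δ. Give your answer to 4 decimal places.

The payoff in 2 years is discounted by δ^2, so u(75000) = δ^2·u(253664) and δ^2 = u(75000)/u(253664).
With u(x) = x: δ^2 = 75000/253664 = 0.29567.
Taking the square root: δ = 0.29567^(1/2) ≈ 0.5438.

δ ≈ 0.5438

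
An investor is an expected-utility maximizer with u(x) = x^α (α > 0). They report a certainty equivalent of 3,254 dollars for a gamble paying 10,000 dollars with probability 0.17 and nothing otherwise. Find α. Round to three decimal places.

α ≈ 1.578

The lottery's expected utility is 0.17·u(10000) + 0.83·u(0) = 0.17·10000^α (since u(0) = 0 for α > 0).
Indifference: 3254^α = 0.17·10000^α, so (3254/10000)^α = 0.17.
Take logs: α = ln 0.17 / ln(3254/10000) ≈ 1.57830.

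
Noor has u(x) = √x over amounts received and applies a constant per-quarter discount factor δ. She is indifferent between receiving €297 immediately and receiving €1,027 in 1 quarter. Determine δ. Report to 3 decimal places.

Indifference means u(297) = δ · u(1027), so δ = u(297)/u(1027).
With u(x) = √x: δ = √297/√1027 = √(297/1027) = 0.53777.

δ ≈ 0.538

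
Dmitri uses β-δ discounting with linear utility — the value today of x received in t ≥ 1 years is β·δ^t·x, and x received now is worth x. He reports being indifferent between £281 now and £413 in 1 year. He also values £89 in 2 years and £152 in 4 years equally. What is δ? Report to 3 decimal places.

δ ≈ 0.765

From the later pair, β·δ^2·89 = β·δ^4·152; dividing through, δ^2 = 89/152 = 0.58553, so δ = 0.76520.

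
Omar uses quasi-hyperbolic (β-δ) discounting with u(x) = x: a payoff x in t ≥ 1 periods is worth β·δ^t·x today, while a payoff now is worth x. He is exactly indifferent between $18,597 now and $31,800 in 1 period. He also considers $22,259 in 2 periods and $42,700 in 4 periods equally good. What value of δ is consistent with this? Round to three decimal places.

δ ≈ 0.722

The second indifference involves only future payoffs, so β cancels: β·δ^2·22259 = β·δ^4·42700, giving δ^2 = 22259/42700 = 0.52129, so δ = 0.72200.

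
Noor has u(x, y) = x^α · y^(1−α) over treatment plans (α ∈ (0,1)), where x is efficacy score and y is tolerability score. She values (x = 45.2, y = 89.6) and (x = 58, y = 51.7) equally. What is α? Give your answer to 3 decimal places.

The Cobb–Douglas utilities coincide, so 45.2^α·89.6^(1−α) = 58^α·51.7^(1−α).
Taking logs: α·ln 45.2 + (1−α)·ln 89.6 = α·ln 58 + (1−α)·ln 51.7, i.e. α·-0.249346 = (1−α)·-0.549898.
With A = -0.249346 and B = -0.549898: α·A = (1−α)·B, so α = B/(A+B) = -0.549898/-0.799244 ≈ 0.688.

α ≈ 0.688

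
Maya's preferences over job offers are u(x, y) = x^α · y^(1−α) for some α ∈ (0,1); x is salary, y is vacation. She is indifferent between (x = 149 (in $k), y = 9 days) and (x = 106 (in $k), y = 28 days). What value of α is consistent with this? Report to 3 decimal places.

α ≈ 0.769

Indifference: 149^α · 9^(1−α) = 106^α · 28^(1−α).
(149/106)^α = (28/9)^(1−α); take logs: α·ln(149/106) = (1−α)·ln(28/9), i.e. α·0.340507 = (1−α)·1.134980.
Thus α·(1.475487) = 1.134980, so α = 1.134980/1.475487 ≈ 0.769.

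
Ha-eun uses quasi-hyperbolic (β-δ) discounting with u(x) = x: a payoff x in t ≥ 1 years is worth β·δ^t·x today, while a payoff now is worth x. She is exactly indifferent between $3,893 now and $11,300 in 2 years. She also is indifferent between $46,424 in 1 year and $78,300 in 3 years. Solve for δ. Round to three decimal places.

Both payoffs in the second observation are in the future, so β drops out: δ^1·46424 = δ^3·78300 ⇒ δ^2 = 46424/78300 = 0.59290, so δ = 0.77000.

δ ≈ 0.770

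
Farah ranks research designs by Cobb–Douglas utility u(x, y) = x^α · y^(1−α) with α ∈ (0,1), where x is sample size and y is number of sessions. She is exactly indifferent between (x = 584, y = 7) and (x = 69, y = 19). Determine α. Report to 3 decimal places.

The Cobb–Douglas utilities coincide, so 584^α·7^(1−α) = 69^α·19^(1−α).
(584/69)^α = (19/7)^(1−α); take logs: α·ln(584/69) = (1−α)·ln(19/7), i.e. α·2.135794 = (1−α)·0.998529.
Thus α·(3.134323) = 0.998529, so α = 0.998529/3.134323 ≈ 0.319.

α ≈ 0.319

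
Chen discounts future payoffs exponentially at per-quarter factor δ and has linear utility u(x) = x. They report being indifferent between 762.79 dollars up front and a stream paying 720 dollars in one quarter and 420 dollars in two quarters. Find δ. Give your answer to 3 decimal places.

δ ≈ 0.740

Equating present values: 762.79 = 720δ + 420δ².
So 420δ² + 720δ − 762.79 = 0.
δ = (−720 + √(720² + 4·420·762.79)) / (2·420) = (−720 + √1799887.20) / 840 ≈ 0.740.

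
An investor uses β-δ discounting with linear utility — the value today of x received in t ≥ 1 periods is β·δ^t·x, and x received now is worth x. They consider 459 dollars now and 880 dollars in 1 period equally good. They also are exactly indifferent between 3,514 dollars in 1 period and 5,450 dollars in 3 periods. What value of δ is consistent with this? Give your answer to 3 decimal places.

From the later pair, β·δ^1·3514 = β·δ^3·5450; dividing through, δ^2 = 3514/5450 = 0.64477, so δ = 0.80298.

δ ≈ 0.803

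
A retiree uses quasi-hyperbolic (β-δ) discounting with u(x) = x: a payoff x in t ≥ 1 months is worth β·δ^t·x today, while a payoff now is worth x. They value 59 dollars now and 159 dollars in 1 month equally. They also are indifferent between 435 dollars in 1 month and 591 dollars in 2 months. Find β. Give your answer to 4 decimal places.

Both payoffs in the second observation are in the future, so β drops out: δ^1·435 = δ^2·591 ⇒ δ = 435/591 = 0.73604.
The first indifference: 59 = β·δ·159, so β = 59/(δ·159) = 59/(0.73604·159) ≈ 0.5041.

β ≈ 0.5041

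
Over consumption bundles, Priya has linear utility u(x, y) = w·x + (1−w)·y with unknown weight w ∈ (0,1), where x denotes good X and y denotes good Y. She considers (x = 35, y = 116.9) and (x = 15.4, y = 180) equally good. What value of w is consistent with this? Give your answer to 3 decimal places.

Indifference: w·35 + (1−w)·116.9 = w·15.4 + (1−w)·180.
w·(35−15.4) = (1−w)·(180−116.9), i.e. w·19.6 = (1−w)·63.1.
The marginal rate of substitution is 63.1/19.6, so w = 63.1/(19.6+63.1) = 0.763.

w = 0.763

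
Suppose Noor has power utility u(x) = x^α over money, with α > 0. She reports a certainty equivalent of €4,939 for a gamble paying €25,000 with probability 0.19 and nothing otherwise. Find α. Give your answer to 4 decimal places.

Since u(0) = 0, the lottery's EU is 0.19·25000^α.
Equating: 4939^α = 0.19·25000^α, i.e. 0.1976^α = 0.19.
Taking logs: α·ln(4939/25000) = ln(0.19), so α = -1.6607312 / -1.6217129 ≈ 1.0241.

α ≈ 1.0241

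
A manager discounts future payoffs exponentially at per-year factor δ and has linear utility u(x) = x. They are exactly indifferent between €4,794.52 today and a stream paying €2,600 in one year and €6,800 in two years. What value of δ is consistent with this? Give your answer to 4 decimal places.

δ ≈ 0.6700

The stream is worth 2600δ + 6800δ² today, so 2600δ + 6800δ² = 4794.52.
Rearranged: 6800δ² + 2600δ − 4794.52 = 0.
δ = (−2600 + √(2600² + 4·6800·4794.52)) / (2·6800) = (−2600 + √137170944.00) / 13600 ≈ 0.6700.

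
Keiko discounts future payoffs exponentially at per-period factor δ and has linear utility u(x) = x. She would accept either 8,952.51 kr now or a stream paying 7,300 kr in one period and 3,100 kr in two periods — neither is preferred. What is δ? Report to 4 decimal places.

Present value of the stream is 7300·δ + 3100·δ². Indifference gives 7300δ + 3100δ² = 8952.51.
Rearranged: 3100δ² + 7300δ − 8952.51 = 0.
The positive root is δ = [−7300 + √(7300² + 4·3100·8952.51)] / (2·3100) = (−7300 + 12818.000)/6200 ≈ 0.8900.

δ ≈ 0.8900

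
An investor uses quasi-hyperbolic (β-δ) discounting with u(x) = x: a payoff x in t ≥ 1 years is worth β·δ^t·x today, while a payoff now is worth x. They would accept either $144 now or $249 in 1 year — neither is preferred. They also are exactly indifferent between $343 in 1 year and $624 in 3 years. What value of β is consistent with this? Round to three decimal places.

β ≈ 0.780

The second indifference involves only future payoffs, so β cancels: β·δ^1·343 = β·δ^3·624, giving δ^2 = 343/624 = 0.54968, so δ = 0.74140.
Now use the now-vs-future pair: 144 = β·δ·249 gives β = 144/(0.74140·249) ≈ 0.780.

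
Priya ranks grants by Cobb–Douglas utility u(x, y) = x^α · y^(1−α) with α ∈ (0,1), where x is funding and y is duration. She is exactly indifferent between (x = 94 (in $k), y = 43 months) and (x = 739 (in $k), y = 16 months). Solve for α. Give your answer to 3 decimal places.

α ≈ 0.324

Set the two utilities equal: 94^α·43^(1−α) = 739^α·16^(1−α).
(94/739)^α = (16/43)^(1−α); take logs: α·ln(94/739) = (1−α)·ln(16/43), i.e. α·-2.062003 = (1−α)·-0.988611.
With A = -2.062003 and B = -0.988611: α·A = (1−α)·B, so α = B/(A+B) = -0.988611/-3.050614 ≈ 0.324.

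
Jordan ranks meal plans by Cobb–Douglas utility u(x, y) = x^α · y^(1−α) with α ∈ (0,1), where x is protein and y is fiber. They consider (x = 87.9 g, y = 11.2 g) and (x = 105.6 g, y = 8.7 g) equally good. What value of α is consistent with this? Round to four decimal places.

Set the two utilities equal: 87.9^α·11.2^(1−α) = 105.6^α·8.7^(1−α).
(87.9/105.6)^α = (8.7/11.2)^(1−α); take logs: α·ln(87.9/105.6) = (1−α)·ln(8.7/11.2), i.e. α·-0.1834586 = (1−α)·-0.2525908.
With A = -0.1834586 and B = -0.2525908: α·A = (1−α)·B, so α = B/(A+B) = -0.2525908/-0.4360494 ≈ 0.5793.

α ≈ 0.5793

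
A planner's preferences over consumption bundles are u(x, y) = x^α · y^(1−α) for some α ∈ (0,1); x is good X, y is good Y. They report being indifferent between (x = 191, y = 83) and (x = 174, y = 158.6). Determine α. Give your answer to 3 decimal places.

The Cobb–Douglas utilities coincide, so 191^α·83^(1−α) = 174^α·158.6^(1−α).
Taking logs: α·ln 191 + (1−α)·ln 83 = α·ln 174 + (1−α)·ln 158.6, i.e. α·0.093218 = (1−α)·0.647545.
Thus α·(0.740763) = 0.647545, so α = 0.647545/0.740763 ≈ 0.874.

α ≈ 0.874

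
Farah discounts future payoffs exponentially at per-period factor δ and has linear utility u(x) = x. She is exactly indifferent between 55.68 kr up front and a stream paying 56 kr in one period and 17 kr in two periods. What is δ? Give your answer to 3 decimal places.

Present value of the stream is 56·δ + 17·δ². Indifference gives 56δ + 17δ² = 55.68.
So 17δ² + 56δ − 55.68 = 0.
By the quadratic formula (taking the positive root), δ = (−56 + √6922.24) / 34 ≈ 0.800.

δ ≈ 0.800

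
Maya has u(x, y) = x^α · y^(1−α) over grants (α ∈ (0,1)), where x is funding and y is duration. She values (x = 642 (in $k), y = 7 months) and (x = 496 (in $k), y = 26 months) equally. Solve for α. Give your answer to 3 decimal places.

Indifference: 642^α · 7^(1−α) = 496^α · 26^(1−α).
Rearrange to (642/496)^α = (26/7)^(1−α) and take logs: α·0.258012 = (1−α)·1.312186.
Thus α·(1.570198) = 1.312186, so α = 1.312186/1.570198 ≈ 0.836.

α ≈ 0.836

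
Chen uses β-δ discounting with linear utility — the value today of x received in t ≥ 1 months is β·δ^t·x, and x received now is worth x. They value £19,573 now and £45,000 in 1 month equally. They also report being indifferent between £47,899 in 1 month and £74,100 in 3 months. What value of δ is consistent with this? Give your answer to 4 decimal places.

Both payoffs in the second observation are in the future, so β drops out: δ^1·47899 = δ^3·74100 ⇒ δ^2 = 47899/74100 = 0.64641, so δ = 0.80400.

δ ≈ 0.8040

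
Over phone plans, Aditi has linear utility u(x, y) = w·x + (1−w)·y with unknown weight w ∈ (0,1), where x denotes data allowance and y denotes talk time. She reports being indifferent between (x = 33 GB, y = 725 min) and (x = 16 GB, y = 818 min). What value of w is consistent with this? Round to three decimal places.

Equating utilities: w·33 + (1−w)·725 = w·16 + (1−w)·818.
w·(33−16) = (1−w)·(818−725), i.e. w·17 = (1−w)·93.
Hence w = 93/(17+93) = 93/110 = 0.845.

w = 0.845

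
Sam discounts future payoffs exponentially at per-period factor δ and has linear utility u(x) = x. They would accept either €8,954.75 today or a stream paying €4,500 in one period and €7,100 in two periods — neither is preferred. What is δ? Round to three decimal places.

δ ≈ 0.850

The stream is worth 4500δ + 7100δ² today, so 4500δ + 7100δ² = 8954.75.
Rearranged: 7100δ² + 4500δ − 8954.75 = 0.
By the quadratic formula (taking the positive root), δ = (−4500 + √274564900.00) / 14200 ≈ 0.850.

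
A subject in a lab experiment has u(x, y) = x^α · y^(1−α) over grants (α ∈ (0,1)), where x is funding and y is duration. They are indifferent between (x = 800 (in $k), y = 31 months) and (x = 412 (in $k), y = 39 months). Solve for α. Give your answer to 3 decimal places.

The Cobb–Douglas utilities coincide, so 800^α·31^(1−α) = 412^α·39^(1−α).
Taking logs: α·ln 800 + (1−α)·ln 31 = α·ln 412 + (1−α)·ln 39, i.e. α·0.663588 = (1−α)·0.229574.
With A = 0.663588 and B = 0.229574: α·A = (1−α)·B, so α = B/(A+B) = 0.229574/0.893162 ≈ 0.257.

α ≈ 0.257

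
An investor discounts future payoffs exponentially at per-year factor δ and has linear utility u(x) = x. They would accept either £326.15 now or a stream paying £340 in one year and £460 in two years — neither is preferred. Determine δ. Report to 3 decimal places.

Equating present values: 326.15 = 340δ + 460δ².
That is, 460δ² + 340δ − 326.15 = 0, a quadratic in δ.
The positive root is δ = [−340 + √(340² + 4·460·326.15)] / (2·460) = (−340 + 846.000)/920 ≈ 0.550.

δ ≈ 0.550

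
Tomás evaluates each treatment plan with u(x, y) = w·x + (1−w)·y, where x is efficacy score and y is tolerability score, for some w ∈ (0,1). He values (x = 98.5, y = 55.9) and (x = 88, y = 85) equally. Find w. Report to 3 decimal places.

w = 0.735

u(98.5,55.9) = u(88,85) means w·98.5 + (1−w)·55.9 = w·88 + (1−w)·85.
Collecting terms: w·10.5 = (1−w)·29.1.
The marginal rate of substitution is 29.1/10.5, so w = 29.1/(10.5+29.1) = 0.735.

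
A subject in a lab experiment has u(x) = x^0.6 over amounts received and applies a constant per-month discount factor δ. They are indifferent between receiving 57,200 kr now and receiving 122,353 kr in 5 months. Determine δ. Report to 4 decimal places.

The payoff in 5 months is discounted by δ^5, so u(57200) = δ^5·u(122353) and δ^5 = u(57200)/u(122353).
Since u(x) = x^0.6, δ^5 = (57200/122353)^0.6 = 0.46750^0.6 = 0.63368.
So δ = 0.63368^(1/5) ≈ 0.9128.

δ ≈ 0.9128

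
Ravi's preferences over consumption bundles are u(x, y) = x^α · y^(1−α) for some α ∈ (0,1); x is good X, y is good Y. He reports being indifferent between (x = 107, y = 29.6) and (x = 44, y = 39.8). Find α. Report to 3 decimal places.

α ≈ 0.250

Set the two utilities equal: 107^α·29.6^(1−α) = 44^α·39.8^(1−α).
Taking logs: α·ln 107 + (1−α)·ln 29.6 = α·ln 44 + (1−α)·ln 39.8, i.e. α·0.888639 = (1−α)·0.296093.
So α/(1−α) = (0.296093)/(0.888639) = 0.333198, and α = 0.333198/1.333198 ≈ 0.250.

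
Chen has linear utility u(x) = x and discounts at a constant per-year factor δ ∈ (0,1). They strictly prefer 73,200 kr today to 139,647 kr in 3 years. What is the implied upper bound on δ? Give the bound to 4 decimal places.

δ < 0.8063

The preference means 73200 > δ^3·139647.
So δ^3 < 73200/139647 = 0.52418; taking the cube root of both positive sides preserves the inequality.
δ < 0.52418^(1/3) = 0.8063.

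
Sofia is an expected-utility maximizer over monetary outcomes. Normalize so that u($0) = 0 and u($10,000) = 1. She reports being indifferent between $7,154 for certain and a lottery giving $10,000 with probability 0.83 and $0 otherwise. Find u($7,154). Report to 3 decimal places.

0.830

The indifference gives u($7,154) = 0.83·u($10,000) + 0.17·u($0) = 0.83·1 + 0.17·0 = 0.83.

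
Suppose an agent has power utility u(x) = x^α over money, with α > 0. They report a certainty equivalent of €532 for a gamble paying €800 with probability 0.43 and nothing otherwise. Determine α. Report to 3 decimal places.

α ≈ 2.069

EU(lottery) = 0.43·800^α + 0.57·0 = 0.43·800^α.
Setting u(532) equal to that: 532^α = 0.43·800^α ⇒ (532/800)^α = 0.43.
Taking logs: α·ln(532/800) = ln(0.43), so α = -0.843970 / -0.407968 ≈ 2.069.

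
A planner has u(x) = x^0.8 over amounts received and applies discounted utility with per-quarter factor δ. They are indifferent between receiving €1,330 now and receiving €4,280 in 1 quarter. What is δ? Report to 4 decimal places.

δ ≈ 0.3926

Indifference means u(1330) = δ · u(4280), so δ = u(1330)/u(4280).
With u(x) = x^0.8: δ = 1330^0.8/4280^0.8 = (1330/4280)^0.8 = 0.39258.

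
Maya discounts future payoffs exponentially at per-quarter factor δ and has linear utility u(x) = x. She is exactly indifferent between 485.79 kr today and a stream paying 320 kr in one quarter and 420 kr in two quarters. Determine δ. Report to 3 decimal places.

Present value of the stream is 320·δ + 420·δ². Indifference gives 320δ + 420δ² = 485.79.
So 420δ² + 320δ − 485.79 = 0.
The positive root is δ = [−320 + √(320² + 4·420·485.79)] / (2·420) = (−320 + 958.398)/840 ≈ 0.760.

δ ≈ 0.760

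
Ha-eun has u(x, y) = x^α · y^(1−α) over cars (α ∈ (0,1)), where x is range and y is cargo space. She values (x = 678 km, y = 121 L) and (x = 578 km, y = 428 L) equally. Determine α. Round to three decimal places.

Indifference: 678^α · 121^(1−α) = 578^α · 428^(1−α).
Rearrange to (678/578)^α = (428/121)^(1−α) and take logs: α·0.159573 = (1−α)·1.263333.
So α/(1−α) = (1.263333)/(0.159573) = 7.916960, and α = 7.916960/8.916960 ≈ 0.888.

α ≈ 0.888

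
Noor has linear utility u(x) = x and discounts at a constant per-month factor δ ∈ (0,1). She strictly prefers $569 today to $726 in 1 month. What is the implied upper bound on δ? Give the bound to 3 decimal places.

The preference means 569 > δ·726.
So δ < 569/726 = 0.78375.

δ < 0.784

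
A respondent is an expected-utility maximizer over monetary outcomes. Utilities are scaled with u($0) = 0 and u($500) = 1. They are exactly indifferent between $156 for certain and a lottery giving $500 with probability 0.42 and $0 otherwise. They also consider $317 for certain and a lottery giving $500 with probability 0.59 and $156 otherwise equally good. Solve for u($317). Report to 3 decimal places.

0.762

The first gamble pins u($156): it must equal 0.42·1 + 0.58·0 = 0.42.
Chaining: u($317) = 0.59·1.00 + 0.41·0.42 = 0.7622.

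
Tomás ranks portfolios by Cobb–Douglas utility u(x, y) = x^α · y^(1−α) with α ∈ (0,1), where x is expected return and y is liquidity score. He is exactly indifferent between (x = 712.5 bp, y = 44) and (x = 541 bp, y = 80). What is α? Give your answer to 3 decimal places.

Indifference: 712.5^α · 44^(1−α) = 541^α · 80^(1−α).
Taking logs: α·ln 712.5 + (1−α)·ln 44 = α·ln 541 + (1−α)·ln 80, i.e. α·0.275361 = (1−α)·0.597837.
Thus α·(0.873198) = 0.597837, so α = 0.597837/0.873198 ≈ 0.685.

α ≈ 0.685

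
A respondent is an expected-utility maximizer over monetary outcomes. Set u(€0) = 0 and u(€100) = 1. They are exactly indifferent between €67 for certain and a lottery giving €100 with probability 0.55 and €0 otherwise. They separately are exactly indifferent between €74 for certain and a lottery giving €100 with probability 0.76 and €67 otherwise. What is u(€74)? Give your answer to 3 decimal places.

0.892

The first gamble pins u(€67): it must equal 0.55·1 + 0.45·0 = 0.55.
The second indifference gives u(€74) = 0.76·u(€100) + 0.24·u(€67) = 0.76·1.00 + 0.24·0.55 = 0.8920.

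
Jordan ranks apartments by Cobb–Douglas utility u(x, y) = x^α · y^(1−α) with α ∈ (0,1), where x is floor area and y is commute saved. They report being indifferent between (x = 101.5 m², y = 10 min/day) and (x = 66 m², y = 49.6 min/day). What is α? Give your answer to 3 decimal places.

Set the two utilities equal: 101.5^α·10^(1−α) = 66^α·49.6^(1−α).
(101.5/66)^α = (49.6/10)^(1−α); take logs: α·ln(101.5/66) = (1−α)·ln(49.6/10), i.e. α·0.430404 = (1−α)·1.601406.
With A = 0.430404 and B = 1.601406: α·A = (1−α)·B, so α = B/(A+B) = 1.601406/2.031810 ≈ 0.788.

α ≈ 0.788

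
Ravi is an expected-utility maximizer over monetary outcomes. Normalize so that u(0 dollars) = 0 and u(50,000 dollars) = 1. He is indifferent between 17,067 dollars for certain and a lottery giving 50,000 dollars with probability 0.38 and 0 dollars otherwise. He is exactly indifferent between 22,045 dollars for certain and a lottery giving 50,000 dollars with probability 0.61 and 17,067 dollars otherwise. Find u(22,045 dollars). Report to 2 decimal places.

From the first indifference, u(17,067 dollars) = 0.38·u(50,000 dollars) + 0.62·u(0 dollars) = 0.38·1 + 0.62·0 = 0.38.
The second indifference gives u(22,045 dollars) = 0.61·u(50,000 dollars) + 0.39·u(17,067 dollars) = 0.61·1.00 + 0.39·0.38 = 0.7582.

0.76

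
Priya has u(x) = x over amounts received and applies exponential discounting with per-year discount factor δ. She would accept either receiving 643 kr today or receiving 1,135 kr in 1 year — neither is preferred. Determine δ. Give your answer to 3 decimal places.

δ ≈ 0.567

The payoff in 1 year is discounted by δ, so u(643) = δ·u(1135) and δ = u(643)/u(1135).
With u(x) = x: δ = 643/1135 = 0.56652.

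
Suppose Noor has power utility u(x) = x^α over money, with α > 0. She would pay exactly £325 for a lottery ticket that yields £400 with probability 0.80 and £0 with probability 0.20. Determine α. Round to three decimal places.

α ≈ 1.075

Since u(0) = 0, the lottery's EU is 0.80·400^α.
Equating: 325^α = 0.80·400^α, i.e. 0.8125^α = 0.80.
Taking logs: α·ln(325/400) = ln(0.80), so α = -0.223144 / -0.207639 ≈ 1.075.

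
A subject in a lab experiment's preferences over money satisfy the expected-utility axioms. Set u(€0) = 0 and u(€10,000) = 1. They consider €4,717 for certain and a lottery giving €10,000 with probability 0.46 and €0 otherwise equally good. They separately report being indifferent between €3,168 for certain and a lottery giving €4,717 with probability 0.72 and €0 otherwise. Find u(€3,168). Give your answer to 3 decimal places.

0.331

First, u(€4,717) = 0.46·u(€10,000) + 0.54·u(€0) = 0.46.
Then u(€3,168) = 0.72·u(€4,717) + 0.28·u(€0) = 0.72·0.46 + 0.28·0.00 = 0.3312.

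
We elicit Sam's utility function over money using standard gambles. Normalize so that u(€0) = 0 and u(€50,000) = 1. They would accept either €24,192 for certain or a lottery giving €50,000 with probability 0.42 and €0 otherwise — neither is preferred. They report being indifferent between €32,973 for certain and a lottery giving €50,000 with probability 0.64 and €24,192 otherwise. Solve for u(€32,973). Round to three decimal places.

The first gamble pins u(€24,192): it must equal 0.42·1 + 0.58·0 = 0.42.
Then u(€32,973) = 0.64·u(€50,000) + 0.36·u(€24,192) = 0.64·1.00 + 0.36·0.42 = 0.7912.

0.791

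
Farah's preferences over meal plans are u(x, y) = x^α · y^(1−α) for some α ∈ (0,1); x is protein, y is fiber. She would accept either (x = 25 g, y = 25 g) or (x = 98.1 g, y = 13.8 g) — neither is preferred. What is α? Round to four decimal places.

α ≈ 0.3030

The Cobb–Douglas utilities coincide, so 25^α·25^(1−α) = 98.1^α·13.8^(1−α).
Taking logs: α·ln 25 + (1−α)·ln 25 = α·ln 98.1 + (1−α)·ln 13.8, i.e. α·-1.3671115 = (1−α)·-0.5942072.
So α/(1−α) = (-0.5942072)/(-1.3671115) = 0.4346443, and α = 0.4346443/1.4346443 ≈ 0.3030.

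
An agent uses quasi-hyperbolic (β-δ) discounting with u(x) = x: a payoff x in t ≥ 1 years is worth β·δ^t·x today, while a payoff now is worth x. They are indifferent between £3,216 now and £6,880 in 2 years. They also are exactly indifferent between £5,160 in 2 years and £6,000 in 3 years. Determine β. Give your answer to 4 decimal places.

Both payoffs in the second observation are in the future, so β drops out: δ^2·5160 = δ^3·6000 ⇒ δ = 5160/6000 = 0.86000.
The first indifference: 3216 = β·δ^2·6880, so β = 3216/(δ^2·6880) = 3216/(0.73960·6880) ≈ 0.6320.

β ≈ 0.6320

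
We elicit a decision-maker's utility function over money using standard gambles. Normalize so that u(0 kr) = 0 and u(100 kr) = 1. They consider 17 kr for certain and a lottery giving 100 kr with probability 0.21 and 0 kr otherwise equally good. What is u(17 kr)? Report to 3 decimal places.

u(17 kr) equals the lottery's expected utility: 0.21·1 + 0.79·0 = 0.21.

0.210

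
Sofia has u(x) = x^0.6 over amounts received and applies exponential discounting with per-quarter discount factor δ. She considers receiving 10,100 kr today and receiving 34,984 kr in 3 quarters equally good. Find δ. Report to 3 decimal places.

Indifference means u(10100) = δ^3 · u(34984), so δ^3 = u(10100)/u(34984).
Since u(x) = x^0.6, δ^3 = (10100/34984)^0.6 = 0.28870^0.6 = 0.47454.
So δ = 0.47454^(1/3) ≈ 0.780.

δ ≈ 0.780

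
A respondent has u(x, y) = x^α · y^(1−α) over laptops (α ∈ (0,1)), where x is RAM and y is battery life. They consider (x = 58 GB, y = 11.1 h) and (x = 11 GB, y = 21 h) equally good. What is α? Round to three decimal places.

α ≈ 0.277

The Cobb–Douglas utilities coincide, so 58^α·11.1^(1−α) = 11^α·21^(1−α).
Taking logs: α·ln 58 + (1−α)·ln 11.1 = α·ln 11 + (1−α)·ln 21, i.e. α·1.662548 = (1−α)·0.637577.
So α/(1−α) = (0.637577)/(1.662548) = 0.383494, and α = 0.383494/1.383494 ≈ 0.277.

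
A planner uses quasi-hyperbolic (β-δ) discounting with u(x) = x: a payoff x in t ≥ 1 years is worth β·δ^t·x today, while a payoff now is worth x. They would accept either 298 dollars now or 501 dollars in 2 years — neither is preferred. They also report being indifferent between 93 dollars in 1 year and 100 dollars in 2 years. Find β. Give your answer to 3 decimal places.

The second indifference involves only future payoffs, so β cancels: β·δ^1·93 = β·δ^2·100, giving δ = 93/100 = 0.93000.
Substituting δ into 298 = β·δ^2·501: β = 298/(433.315) ≈ 0.688.

β ≈ 0.688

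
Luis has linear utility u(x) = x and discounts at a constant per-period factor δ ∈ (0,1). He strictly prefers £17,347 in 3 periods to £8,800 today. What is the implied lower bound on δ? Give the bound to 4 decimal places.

Comparing present values: 8800 < δ^3·17347.
So δ^3 > 8800/17347 = 0.50729; taking the cube root of both positive sides preserves the inequality.
δ > 0.50729^(1/3) = 0.7975.

δ > 0.7975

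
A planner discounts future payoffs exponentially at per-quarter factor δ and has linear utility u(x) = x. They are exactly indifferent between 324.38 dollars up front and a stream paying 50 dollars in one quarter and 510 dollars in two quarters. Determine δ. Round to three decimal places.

Equating present values: 324.38 = 50δ + 510δ².
Rearranged: 510δ² + 50δ − 324.38 = 0.
By the quadratic formula (taking the positive root), δ = (−50 + √664235.20) / 1020 ≈ 0.750.

δ ≈ 0.750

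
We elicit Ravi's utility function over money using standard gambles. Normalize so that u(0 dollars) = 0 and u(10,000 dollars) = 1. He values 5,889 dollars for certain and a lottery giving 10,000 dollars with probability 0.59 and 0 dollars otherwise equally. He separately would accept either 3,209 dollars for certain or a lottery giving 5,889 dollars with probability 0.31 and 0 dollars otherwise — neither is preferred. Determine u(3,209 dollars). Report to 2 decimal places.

0.18

From the first indifference, u(5,889 dollars) = 0.59·u(10,000 dollars) + 0.41·u(0 dollars) = 0.59·1 + 0.41·0 = 0.59.
The second indifference gives u(3,209 dollars) = 0.31·u(5,889 dollars) + 0.69·u(0 dollars) = 0.31·0.59 + 0.69·0.00 = 0.1829.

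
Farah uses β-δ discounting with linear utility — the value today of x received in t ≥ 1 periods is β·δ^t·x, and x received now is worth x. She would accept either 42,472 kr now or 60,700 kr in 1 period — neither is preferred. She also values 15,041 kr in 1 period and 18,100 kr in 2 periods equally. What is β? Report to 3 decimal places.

β ≈ 0.842

Both payoffs in the second observation are in the future, so β drops out: δ^1·15041 = δ^2·18100 ⇒ δ = 15041/18100 = 0.83099.
Substituting δ into 42472 = β·δ·60700: β = 42472/(50441.365) ≈ 0.842.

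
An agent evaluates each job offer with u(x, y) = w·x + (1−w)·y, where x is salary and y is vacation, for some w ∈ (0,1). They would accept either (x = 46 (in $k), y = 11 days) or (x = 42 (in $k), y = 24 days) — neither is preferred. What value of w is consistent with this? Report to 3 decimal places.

w = 0.765

Equating utilities: w·46 + (1−w)·11 = w·42 + (1−w)·24.
Rearranging, 4·w − 13·(1−w) = 0.
Hence w = 13/(4+13) = 13/17 = 0.765.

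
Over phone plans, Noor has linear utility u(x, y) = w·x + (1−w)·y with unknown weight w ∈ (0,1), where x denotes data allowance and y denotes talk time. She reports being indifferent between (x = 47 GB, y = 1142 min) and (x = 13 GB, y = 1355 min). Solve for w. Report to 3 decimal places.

w = 0.862

Indifference: w·47 + (1−w)·1142 = w·13 + (1−w)·1355.
w·(47−13) = (1−w)·(1355−1142), i.e. w·34 = (1−w)·213.
The marginal rate of substitution is 213/34, so w = 213/(34+213) = 0.862.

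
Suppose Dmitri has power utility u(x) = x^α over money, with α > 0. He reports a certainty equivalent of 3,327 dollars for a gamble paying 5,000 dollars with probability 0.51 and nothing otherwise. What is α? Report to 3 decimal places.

The lottery's expected utility is 0.51·u(5000) + 0.49·u(0) = 0.51·5000^α (since u(0) = 0 for α > 0).
Equating: 3327^α = 0.51·5000^α, i.e. 0.6654^α = 0.51.
α = ln(0.51) / ln(3327/5000) = -0.673345/-0.407367 ≈ 1.653.

α ≈ 1.653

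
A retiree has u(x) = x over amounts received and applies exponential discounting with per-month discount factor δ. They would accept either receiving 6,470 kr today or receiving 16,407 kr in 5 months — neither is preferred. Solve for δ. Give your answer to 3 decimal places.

Equating discounted utilities: u(6470) = δ^5·u(16407) ⇒ δ^5 = u(6470)/u(16407).
With u(x) = x: δ^5 = 6470/16407 = 0.39434.
Hence δ = (0.39434)^(1/5) = 0.83019.

δ ≈ 0.830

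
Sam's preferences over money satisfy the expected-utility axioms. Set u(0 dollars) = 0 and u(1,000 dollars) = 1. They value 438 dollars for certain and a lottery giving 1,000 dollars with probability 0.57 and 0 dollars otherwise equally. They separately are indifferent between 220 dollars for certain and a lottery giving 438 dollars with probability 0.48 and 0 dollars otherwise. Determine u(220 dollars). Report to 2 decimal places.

0.27

The first gamble pins u(438 dollars): it must equal 0.57·1 + 0.43·0 = 0.57.
The second indifference gives u(220 dollars) = 0.48·u(438 dollars) + 0.52·u(0 dollars) = 0.48·0.57 + 0.52·0.00 = 0.2736.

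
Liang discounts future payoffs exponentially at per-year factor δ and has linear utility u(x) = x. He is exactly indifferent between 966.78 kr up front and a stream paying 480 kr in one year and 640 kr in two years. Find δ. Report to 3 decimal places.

Present value of the stream is 480·δ + 640·δ². Indifference gives 480δ + 640δ² = 966.78.
That is, 640δ² + 480δ − 966.78 = 0, a quadratic in δ.
The positive root is δ = [−480 + √(480² + 4·640·966.78)] / (2·640) = (−480 + 1644.797)/1280 ≈ 0.910.

δ ≈ 0.910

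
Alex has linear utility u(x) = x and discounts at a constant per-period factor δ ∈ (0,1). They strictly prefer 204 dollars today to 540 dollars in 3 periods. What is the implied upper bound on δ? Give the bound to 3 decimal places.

Comparing present values: 204 > δ^3·540.
Dividing by 540: δ^3 < 0.37778. Both sides are positive, so the cube root keeps the direction.
δ < (204/540)^(1/3) ≈ 0.723.

δ < 0.723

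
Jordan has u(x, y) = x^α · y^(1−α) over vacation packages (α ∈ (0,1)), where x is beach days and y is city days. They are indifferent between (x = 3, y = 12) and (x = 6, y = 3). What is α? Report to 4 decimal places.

α ≈ 0.6667

Set the two utilities equal: 3^α·12^(1−α) = 6^α·3^(1−α).
(3/6)^α = (3/12)^(1−α); take logs: α·ln(3/6) = (1−α)·ln(3/12), i.e. α·-0.6931472 = (1−α)·-1.3862944.
With A = -0.6931472 and B = -1.3862944: α·A = (1−α)·B, so α = B/(A+B) = -1.3862944/-2.0794416 ≈ 0.6667.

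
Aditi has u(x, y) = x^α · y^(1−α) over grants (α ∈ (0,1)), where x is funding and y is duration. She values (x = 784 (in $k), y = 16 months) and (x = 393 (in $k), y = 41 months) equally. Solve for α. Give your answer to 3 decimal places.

α ≈ 0.577

Set the two utilities equal: 784^α·16^(1−α) = 393^α·41^(1−α).
(784/393)^α = (41/16)^(1−α); take logs: α·ln(784/393) = (1−α)·ln(41/16), i.e. α·0.690599 = (1−α)·0.940983.
Thus α·(1.631582) = 0.940983, so α = 0.940983/1.631582 ≈ 0.577.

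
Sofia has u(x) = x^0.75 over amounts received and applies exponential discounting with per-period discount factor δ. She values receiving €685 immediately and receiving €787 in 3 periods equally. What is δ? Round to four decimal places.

δ ≈ 0.9659

The payoff in 3 periods is discounted by δ^3, so u(685) = δ^3·u(787) and δ^3 = u(685)/u(787).
Since u(x) = x^0.75, δ^3 = (685/787)^0.75 = 0.87039^0.75 = 0.90113.
Taking the cube root: δ = 0.90113^(1/3) ≈ 0.9659.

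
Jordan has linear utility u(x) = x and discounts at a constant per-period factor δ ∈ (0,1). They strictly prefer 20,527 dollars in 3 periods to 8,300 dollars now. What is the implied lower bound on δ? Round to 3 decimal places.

δ > 0.739

Comparing present values: 8300 < δ^3·20527.
So δ^3 > 8300/20527 = 0.40435; taking the cube root of both positive sides preserves the inequality.
δ > 0.40435^(1/3) = 0.739.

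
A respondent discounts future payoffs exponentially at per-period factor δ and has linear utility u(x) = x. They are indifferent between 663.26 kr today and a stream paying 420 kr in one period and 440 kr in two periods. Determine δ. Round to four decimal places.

Equating present values: 663.26 = 420δ + 440δ².
That is, 440δ² + 420δ − 663.26 = 0, a quadratic in δ.
By the quadratic formula (taking the positive root), δ = (−420 + √1343737.60) / 880 ≈ 0.8400.

δ ≈ 0.8400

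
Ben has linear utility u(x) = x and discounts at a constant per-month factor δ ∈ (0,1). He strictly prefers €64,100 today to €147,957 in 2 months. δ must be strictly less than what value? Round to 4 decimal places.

δ < 0.6582

The preference means 64100 > δ^2·147957.
So δ^2 < 64100/147957 = 0.43323; taking the square root of both positive sides preserves the inequality.
δ < 0.43323^(1/2) = 0.6582.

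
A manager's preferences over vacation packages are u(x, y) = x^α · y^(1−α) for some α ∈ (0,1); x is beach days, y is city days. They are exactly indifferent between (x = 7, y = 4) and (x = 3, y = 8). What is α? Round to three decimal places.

α ≈ 0.450

The Cobb–Douglas utilities coincide, so 7^α·4^(1−α) = 3^α·8^(1−α).
Taking logs: α·ln 7 + (1−α)·ln 4 = α·ln 3 + (1−α)·ln 8, i.e. α·0.847298 = (1−α)·0.693147.
With A = 0.847298 and B = 0.693147: α·A = (1−α)·B, so α = B/(A+B) = 0.693147/1.540445 ≈ 0.450.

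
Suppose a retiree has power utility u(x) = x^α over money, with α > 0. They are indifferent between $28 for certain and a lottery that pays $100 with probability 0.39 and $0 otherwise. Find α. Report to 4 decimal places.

Since u(0) = 0, the lottery's EU is 0.39·100^α.
Indifference: 28^α = 0.39·100^α, so (28/100)^α = 0.39.
α = ln(0.39) / ln(28/100) = -0.9416085/-1.2729657 ≈ 0.7397.

α ≈ 0.7397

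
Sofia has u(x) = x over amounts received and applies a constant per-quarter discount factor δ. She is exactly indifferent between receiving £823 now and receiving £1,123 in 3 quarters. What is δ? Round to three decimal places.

δ ≈ 0.902

Indifference means u(823) = δ^3 · u(1123), so δ^3 = u(823)/u(1123).
With u(x) = x: δ^3 = 823/1123 = 0.73286.
Taking the cube root: δ = 0.73286^(1/3) ≈ 0.902.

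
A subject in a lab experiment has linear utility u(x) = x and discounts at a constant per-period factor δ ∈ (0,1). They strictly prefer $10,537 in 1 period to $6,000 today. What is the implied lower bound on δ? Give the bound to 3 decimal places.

δ > 0.569

Comparing present values: 6000 < δ·10537.
So δ > 6000/10537 = 0.56942.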